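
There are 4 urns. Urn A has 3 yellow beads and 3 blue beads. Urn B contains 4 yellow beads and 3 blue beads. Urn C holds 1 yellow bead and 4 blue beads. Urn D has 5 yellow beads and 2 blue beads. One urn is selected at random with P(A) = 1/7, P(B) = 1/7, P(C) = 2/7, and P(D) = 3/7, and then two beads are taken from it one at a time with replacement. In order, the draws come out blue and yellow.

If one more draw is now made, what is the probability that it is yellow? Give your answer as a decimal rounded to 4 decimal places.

0.5369

The likelihood of the observed sequence under each hypothesis: P(data | urn A) = (3/6)(3/6) = 0.25; P(data | urn B) = (3/7)(4/7) = 0.2449; P(data | urn C) = (4/5)(1/5) = 0.16; P(data | urn D) = (2/7)(5/7) = 0.20408.
The prior-weighted likelihoods are 1/7 · 0.25 = 0.035714, 1/7 · 0.2449 = 0.034985, 2/7 · 0.16 = 0.045714, 3/7 · 0.20408 = 0.087464; these sum to 0.20388.
Dividing through by the total gives posterior P(urn A | data) = 0.17518, P(urn B | data) = 0.1716, P(urn C | data) = 0.22422, P(urn D | data) = 0.429.
So P(yellow next | data) = Σ P(yellow next | H) P(H | data) = (1/2)(0.17518) + (4/7)(0.1716) + (1/5)(0.22422) + (5/7)(0.429) = 0.53692.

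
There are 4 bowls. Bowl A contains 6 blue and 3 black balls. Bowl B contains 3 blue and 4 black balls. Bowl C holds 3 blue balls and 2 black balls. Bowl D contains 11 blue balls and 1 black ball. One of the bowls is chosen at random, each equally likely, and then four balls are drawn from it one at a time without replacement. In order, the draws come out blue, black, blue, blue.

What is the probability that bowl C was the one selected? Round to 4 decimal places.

0.3022

For each hypothesis, P(data | H) works out to: P(data | bowl A) = (6/9)(3/8)(5/7)(4/6) = 0.11905; P(data | bowl B) = (3/7)(4/6)(2/5)(1/4) = 0.028571; P(data | bowl C) = (3/5)(2/4)(2/3)(1/2) = 0.1; P(data | bowl D) = (11/12)(1/11)(10/10)(9/9) = 0.083333.
The prior-weighted likelihoods are 1/4 · 0.11905 = 0.029762, 1/4 · 0.028571 = 0.0071429, 1/4 · 0.1 = 0.025, 1/4 · 0.083333 = 0.020833; with total 0.082738.
Therefore the posterior P(bowl C | data) = (0.025) / (0.082738) = 0.30216.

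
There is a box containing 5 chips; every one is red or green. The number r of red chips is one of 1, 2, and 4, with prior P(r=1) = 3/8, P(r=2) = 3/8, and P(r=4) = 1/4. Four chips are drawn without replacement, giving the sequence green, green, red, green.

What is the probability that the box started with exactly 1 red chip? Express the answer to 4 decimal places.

Under each hypothesis, the probability of the observed sequence is: P(data | r = 1) = (4/5)(3/4)(1/3)(2/2) = 1/5; P(data | r = 2) = (3/5)(2/4)(2/3)(1/2) = 1/10; P(data | r = 4) = (1/5)(0/4) = 0.
Multiplying each by its prior: 3/8 · 1/5 = 3/40, 3/8 · 1/10 = 3/80, 1/4 · 0 = 0; these sum to 9/80.
By Bayes' rule, P(r = 1 | data) = (3/40) / (9/80) = 2/3.

0.6667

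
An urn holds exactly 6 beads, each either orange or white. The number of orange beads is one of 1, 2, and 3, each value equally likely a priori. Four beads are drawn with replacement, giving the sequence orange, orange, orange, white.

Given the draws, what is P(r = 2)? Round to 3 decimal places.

0.271

For each hypothesis, P(data | H) works out to: P(data | r = 1) = (1/6)(1/6)(1/6)(5/6) = 0.003858; P(data | r = 2) = (2/6)(2/6)(2/6)(4/6) = 0.024691; P(data | r = 3) = (3/6)(3/6)(3/6)(3/6) = 0.0625.
Multiplying each by its prior: 1/3 · 0.003858 = 0.001286, 1/3 · 0.024691 = 0.0082305, 1/3 · 0.0625 = 0.020833; summing to 0.03035.
By Bayes' rule, P(r = 2 | data) = (0.0082305) / (0.03035) = 0.27119.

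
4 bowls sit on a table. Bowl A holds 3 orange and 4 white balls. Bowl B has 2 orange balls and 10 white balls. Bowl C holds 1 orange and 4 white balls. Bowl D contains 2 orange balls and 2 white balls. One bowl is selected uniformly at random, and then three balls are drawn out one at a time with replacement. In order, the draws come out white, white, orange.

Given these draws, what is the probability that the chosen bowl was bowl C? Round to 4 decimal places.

Compute the likelihood of the observed sequence for each case: P(data | bowl A) = (4/7)(4/7)(3/7) = 0.13994; P(data | bowl B) = (10/12)(10/12)(2/12) = 0.11574; P(data | bowl C) = (4/5)(4/5)(1/5) = 0.128; P(data | bowl D) = (2/4)(2/4)(2/4) = 0.125.
Multiplying each by its prior: 1/4 · 0.13994 = 0.034985, 1/4 · 0.11574 = 0.028935, 1/4 · 0.128 = 0.032, 1/4 · 0.125 = 0.03125; with total 0.12717.
Therefore the posterior P(bowl C | data) = (0.032) / (0.12717) = 0.25163.

0.2516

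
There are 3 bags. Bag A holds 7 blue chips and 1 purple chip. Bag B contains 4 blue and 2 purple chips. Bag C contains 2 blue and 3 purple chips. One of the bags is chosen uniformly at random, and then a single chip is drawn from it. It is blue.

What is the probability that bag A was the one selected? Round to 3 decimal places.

0.451

For each hypothesis, P(data | H) works out to: P(data | bag A) = (7/8) = 7/8; P(data | bag B) = (4/6) = 2/3; P(data | bag C) = (2/5) = 2/5.
The prior-weighted likelihoods are 1/3 · 7/8 = 7/24, 1/3 · 2/3 = 2/9, 1/3 · 2/5 = 2/15; these sum to 233/360.
By Bayes' rule, P(bag A | data) = (7/24) / (233/360) = 105/233.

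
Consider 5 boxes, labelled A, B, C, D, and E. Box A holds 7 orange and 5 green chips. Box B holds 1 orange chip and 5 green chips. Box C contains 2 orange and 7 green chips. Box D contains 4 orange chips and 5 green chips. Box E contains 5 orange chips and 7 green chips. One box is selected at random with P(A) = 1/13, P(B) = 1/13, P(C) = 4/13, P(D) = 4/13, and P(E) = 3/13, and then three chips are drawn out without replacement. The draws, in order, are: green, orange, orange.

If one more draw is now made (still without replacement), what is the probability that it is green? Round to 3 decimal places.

0.668

The likelihood of the observed sequence under each hypothesis: P(data | box A) = (5/12)(7/11)(6/10) = 0.15909; P(data | box B) = (5/6)(1/5)(0/4) = 0; P(data | box C) = (7/9)(2/8)(1/7) = 0.027778; P(data | box D) = (5/9)(4/8)(3/7) = 0.11905; P(data | box E) = (7/12)(5/11)(4/10) = 0.10606.
Weighting by the prior gives 1/13 · 0.15909 = 0.012238, 1/13 · 0 = 0, 4/13 · 0.027778 = 0.008547, 4/13 · 0.11905 = 0.03663, 3/13 · 0.10606 = 0.024476; these sum to 0.08189.
Normalising, the posterior is P(box A | data) = 0.14944, P(box B | data) = 0, P(box C | data) = 0.10437, P(box D | data) = 0.44731, P(box E | data) = 0.29888.
So P(green next | data) = Σ P(green next | H) P(H | data) = (4/9)(0.14944) + (1)(0.10437) + (2/3)(0.44731) + (2/3)(0.29888) = 0.66825.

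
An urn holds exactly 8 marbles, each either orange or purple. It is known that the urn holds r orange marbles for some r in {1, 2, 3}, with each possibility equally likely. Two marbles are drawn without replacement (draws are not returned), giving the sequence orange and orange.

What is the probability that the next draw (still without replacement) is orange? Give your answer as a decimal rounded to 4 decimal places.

For each hypothesis, P(data | H) works out to: P(data | r = 1) = (1/8)(0/7) = 0; P(data | r = 2) = (2/8)(1/7) = 1/28; P(data | r = 3) = (3/8)(2/7) = 3/28.
The prior-weighted likelihoods are 1/3 · 0 = 0, 1/3 · 1/28 = 1/84, 1/3 · 3/28 = 1/28; with total 1/21.
The posterior is then P(r = 1 | data) = 0, P(r = 2 | data) = 1/4, P(r = 3 | data) = 3/4.
So P(orange next | data) = Σ P(orange next | H) P(H | data) = (0)(1/4) + (1/6)(3/4) = 1/8.

0.1250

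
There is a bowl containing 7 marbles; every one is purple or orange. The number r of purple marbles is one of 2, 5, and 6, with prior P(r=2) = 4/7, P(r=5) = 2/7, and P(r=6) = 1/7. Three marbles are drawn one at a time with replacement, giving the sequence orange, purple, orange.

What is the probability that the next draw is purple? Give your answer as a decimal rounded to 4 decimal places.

Under each hypothesis, the probability of the observed sequence is: P(data | r = 2) = (5/7)(2/7)(5/7) = 0.14577; P(data | r = 5) = (2/7)(5/7)(2/7) = 0.058309; P(data | r = 6) = (1/7)(6/7)(1/7) = 0.017493.
The prior-weighted likelihoods are 4/7 · 0.14577 = 0.083299, 2/7 · 0.058309 = 0.01666, 1/7 · 0.017493 = 0.002499; these sum to 0.10246.
The posterior is then P(r = 2 | data) = 0.81301, P(r = 5 | data) = 0.1626, P(r = 6 | data) = 0.02439.
The predictive probability is P(purple next | data) = (2/7)(0.81301) + (5/7)(0.1626) + (6/7)(0.02439) = 0.36934.

0.3693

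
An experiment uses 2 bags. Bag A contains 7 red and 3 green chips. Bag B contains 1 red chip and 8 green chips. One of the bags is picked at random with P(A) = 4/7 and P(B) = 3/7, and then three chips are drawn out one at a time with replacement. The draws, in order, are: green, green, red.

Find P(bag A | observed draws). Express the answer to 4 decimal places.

0.4890

For each hypothesis, P(data | H) works out to: P(data | bag A) = (3/10)(3/10)(7/10) = 0.063; P(data | bag B) = (8/9)(8/9)(1/9) = 0.087791.
Multiplying each by its prior: 4/7 · 0.063 = 0.036, 3/7 · 0.087791 = 0.037625; these sum to 0.073625.
Therefore the posterior P(bag A | data) = (0.036) / (0.073625) = 0.48896.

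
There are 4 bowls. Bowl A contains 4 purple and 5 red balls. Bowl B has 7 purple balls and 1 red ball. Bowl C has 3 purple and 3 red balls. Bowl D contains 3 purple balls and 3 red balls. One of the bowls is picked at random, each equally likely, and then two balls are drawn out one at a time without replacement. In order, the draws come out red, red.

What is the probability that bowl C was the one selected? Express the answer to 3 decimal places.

Under each hypothesis, the probability of the observed sequence is: P(data | bowl A) = (5/9)(4/8) = 5/18; P(data | bowl B) = (1/8)(0/7) = 0; P(data | bowl C) = (3/6)(2/5) = 1/5; P(data | bowl D) = (3/6)(2/5) = 1/5.
The prior-weighted likelihoods are 1/4 · 5/18 = 5/72, 1/4 · 0 = 0, 1/4 · 1/5 = 1/20, 1/4 · 1/5 = 1/20; with total 61/360.
So P(bowl C | data) = (1/20) / (61/360) = 18/61.

0.295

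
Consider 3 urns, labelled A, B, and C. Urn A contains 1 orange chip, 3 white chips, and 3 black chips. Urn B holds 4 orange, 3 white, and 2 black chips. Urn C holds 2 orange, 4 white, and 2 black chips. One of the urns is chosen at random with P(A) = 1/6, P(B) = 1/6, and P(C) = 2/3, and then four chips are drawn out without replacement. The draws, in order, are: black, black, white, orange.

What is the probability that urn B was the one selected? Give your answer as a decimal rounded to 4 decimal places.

0.1176

Compute the likelihood of the observed sequence for each case: P(data | urn A) = (3/7)(2/6)(3/5)(1/4) = 0.021429; P(data | urn B) = (2/9)(1/8)(3/7)(4/6) = 0.0079365; P(data | urn C) = (2/8)(1/7)(4/6)(2/5) = 0.0095238.
Weighting by the prior gives 1/6 · 0.021429 = 0.0035714, 1/6 · 0.0079365 = 0.0013228, 2/3 · 0.0095238 = 0.0063492; these sum to 0.011243.
Hence P(urn B | data) = (0.0013228) / (0.011243) = 0.11765.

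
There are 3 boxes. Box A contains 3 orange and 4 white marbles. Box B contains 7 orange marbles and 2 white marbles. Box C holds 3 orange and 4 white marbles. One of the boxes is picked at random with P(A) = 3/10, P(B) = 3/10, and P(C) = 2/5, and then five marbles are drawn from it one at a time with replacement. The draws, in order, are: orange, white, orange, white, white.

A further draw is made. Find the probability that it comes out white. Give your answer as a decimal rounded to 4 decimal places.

Compute the likelihood of the observed sequence for each case: P(data | box A) = (3/7)(4/7)(3/7)(4/7)(4/7) = 0.034271; P(data | box B) = (7/9)(2/9)(7/9)(2/9)(2/9) = 0.0066386; P(data | box C) = (3/7)(4/7)(3/7)(4/7)(4/7) = 0.034271.
Weighting by the prior gives 3/10 · 0.034271 = 0.010281, 3/10 · 0.0066386 = 0.0019916, 2/5 · 0.034271 = 0.013709; these sum to 0.025982.
Normalising, the posterior is P(box A | data) = 0.39572, P(box B | data) = 0.076653, P(box C | data) = 0.52763.
So P(white next | data) = Σ P(white next | H) P(H | data) = (4/7)(0.39572) + (2/9)(0.076653) + (4/7)(0.52763) = 0.54466.

0.5447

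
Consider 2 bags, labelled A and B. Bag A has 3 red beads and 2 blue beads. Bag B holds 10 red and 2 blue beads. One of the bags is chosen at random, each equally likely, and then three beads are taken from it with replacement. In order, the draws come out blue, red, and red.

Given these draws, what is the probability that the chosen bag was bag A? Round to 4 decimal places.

Under each hypothesis, the probability of the observed sequence is: P(data | bag A) = (2/5)(3/5)(3/5) = 0.144; P(data | bag B) = (2/12)(10/12)(10/12) = 0.11574.
Multiplying each by its prior: 1/2 · 0.144 = 0.072, 1/2 · 0.11574 = 0.05787; with total 0.12987.
By Bayes' rule, P(bag A | data) = (0.072) / (0.12987) = 0.5544.

0.5544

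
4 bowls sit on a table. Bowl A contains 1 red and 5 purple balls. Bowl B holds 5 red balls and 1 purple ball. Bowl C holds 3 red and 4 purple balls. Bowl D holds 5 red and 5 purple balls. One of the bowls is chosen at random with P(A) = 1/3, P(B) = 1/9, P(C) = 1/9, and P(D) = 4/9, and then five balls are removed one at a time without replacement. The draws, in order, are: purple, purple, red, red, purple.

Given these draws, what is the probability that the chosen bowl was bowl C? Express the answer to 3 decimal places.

0.265

Compute the likelihood of the observed sequence for each case: P(data | bowl A) = (5/6)(4/5)(1/4)(0/3) = 0; P(data | bowl B) = (1/6)(0/5) = 0; P(data | bowl C) = (4/7)(3/6)(3/5)(2/4)(2/3) = 0.057143; P(data | bowl D) = (5/10)(4/9)(5/8)(4/7)(3/6) = 0.039683.
Weighting by the prior gives 1/3 · 0 = 0, 1/9 · 0 = 0, 1/9 · 0.057143 = 0.0063492, 4/9 · 0.039683 = 0.017637; these sum to 0.023986.
Therefore the posterior P(bowl C | data) = (0.0063492) / (0.023986) = 0.26471.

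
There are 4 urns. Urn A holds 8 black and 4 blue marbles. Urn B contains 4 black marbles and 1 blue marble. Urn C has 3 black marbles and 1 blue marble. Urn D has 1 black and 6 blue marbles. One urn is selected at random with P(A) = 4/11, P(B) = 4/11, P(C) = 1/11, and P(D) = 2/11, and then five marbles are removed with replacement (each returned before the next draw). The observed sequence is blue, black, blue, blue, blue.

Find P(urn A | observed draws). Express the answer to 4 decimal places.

0.1687

The likelihood of the observed sequence under each hypothesis: P(data | urn A) = (4/12)(8/12)(4/12)(4/12)(4/12) = 0.0082305; P(data | urn B) = (1/5)(4/5)(1/5)(1/5)(1/5) = 0.00128; P(data | urn C) = (1/4)(3/4)(1/4)(1/4)(1/4) = 0.0029297; P(data | urn D) = (6/7)(1/7)(6/7)(6/7)(6/7) = 0.077111.
Weighting by the prior gives 4/11 · 0.0082305 = 0.0029929, 4/11 · 0.00128 = 0.00046545, 1/11 · 0.0029297 = 0.00026634, 2/11 · 0.077111 = 0.01402; these sum to 0.017745.
Therefore the posterior P(urn A | data) = (0.0029929) / (0.017745) = 0.16866.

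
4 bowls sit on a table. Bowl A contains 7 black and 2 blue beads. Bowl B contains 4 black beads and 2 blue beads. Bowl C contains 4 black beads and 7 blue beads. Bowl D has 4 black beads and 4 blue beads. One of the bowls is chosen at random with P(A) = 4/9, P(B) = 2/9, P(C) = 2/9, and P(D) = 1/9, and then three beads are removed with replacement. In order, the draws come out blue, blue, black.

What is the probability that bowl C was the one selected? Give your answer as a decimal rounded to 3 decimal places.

Compute the likelihood of the observed sequence for each case: P(data | bowl A) = (2/9)(2/9)(7/9) = 0.038409; P(data | bowl B) = (2/6)(2/6)(4/6) = 0.074074; P(data | bowl C) = (7/11)(7/11)(4/11) = 0.14726; P(data | bowl D) = (4/8)(4/8)(4/8) = 0.125.
The prior-weighted likelihoods are 4/9 · 0.038409 = 0.017071, 2/9 · 0.074074 = 0.016461, 2/9 · 0.14726 = 0.032724, 1/9 · 0.125 = 0.013889; these sum to 0.080144.
So P(bowl C | data) = (0.032724) / (0.080144) = 0.40831.

0.408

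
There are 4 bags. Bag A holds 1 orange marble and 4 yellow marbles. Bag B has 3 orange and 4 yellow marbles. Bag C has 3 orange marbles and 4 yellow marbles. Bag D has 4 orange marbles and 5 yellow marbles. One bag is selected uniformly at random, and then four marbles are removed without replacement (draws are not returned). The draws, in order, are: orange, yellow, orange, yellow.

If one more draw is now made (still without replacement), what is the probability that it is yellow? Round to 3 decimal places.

Compute the likelihood of the observed sequence for each case: P(data | bag A) = (1/5)(4/4)(0/3) = 0; P(data | bag B) = (3/7)(4/6)(2/5)(3/4) = 0.085714; P(data | bag C) = (3/7)(4/6)(2/5)(3/4) = 0.085714; P(data | bag D) = (4/9)(5/8)(3/7)(4/6) = 0.079365.
The prior-weighted likelihoods are 1/4 · 0 = 0, 1/4 · 0.085714 = 0.021429, 1/4 · 0.085714 = 0.021429, 1/4 · 0.079365 = 0.019841; summing to 0.062698.
Normalising, the posterior is P(bag A | data) = 0, P(bag B | data) = 0.34177, P(bag C | data) = 0.34177, P(bag D | data) = 0.31646.
The predictive probability is P(yellow next | data) = (2/3)(0.34177) + (2/3)(0.34177) + (3/5)(0.31646) = 0.64557.

0.646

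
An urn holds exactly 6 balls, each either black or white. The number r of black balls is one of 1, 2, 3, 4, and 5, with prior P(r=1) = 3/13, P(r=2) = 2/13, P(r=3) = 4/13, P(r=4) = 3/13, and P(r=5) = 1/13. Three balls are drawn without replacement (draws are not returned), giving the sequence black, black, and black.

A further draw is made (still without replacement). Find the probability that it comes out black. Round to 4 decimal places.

0.4103

For each hypothesis, P(data | H) works out to: P(data | r = 1) = (1/6)(0/5) = 0; P(data | r = 2) = (2/6)(1/5)(0/4) = 0; P(data | r = 3) = (3/6)(2/5)(1/4) = 1/20; P(data | r = 4) = (4/6)(3/5)(2/4) = 1/5; P(data | r = 5) = (5/6)(4/5)(3/4) = 1/2.
Weighting by the prior gives 3/13 · 0 = 0, 2/13 · 0 = 0, 4/13 · 1/20 = 1/65, 3/13 · 1/5 = 3/65, 1/13 · 1/2 = 1/26; summing to 1/10.
Normalising, the posterior is P(r = 1 | data) = 0, P(r = 2 | data) = 0, P(r = 3 | data) = 2/13, P(r = 4 | data) = 6/13, P(r = 5 | data) = 5/13.
So P(black next | data) = Σ P(black next | H) P(H | data) = (0)(2/13) + (1/3)(6/13) + (2/3)(5/13) = 16/39.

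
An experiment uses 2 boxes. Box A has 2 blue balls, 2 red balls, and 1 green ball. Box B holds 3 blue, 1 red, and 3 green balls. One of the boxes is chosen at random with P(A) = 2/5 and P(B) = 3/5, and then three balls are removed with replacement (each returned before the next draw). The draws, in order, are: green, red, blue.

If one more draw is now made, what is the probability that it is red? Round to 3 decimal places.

0.258

Compute the likelihood of the observed sequence for each case: P(data | box A) = (1/5)(2/5)(2/5) = 0.032; P(data | box B) = (3/7)(1/7)(3/7) = 0.026239.
Weighting by the prior gives 2/5 · 0.032 = 0.0128, 3/5 · 0.026239 = 0.015743; with total 0.028543.
Dividing through by the total gives posterior P(box A | data) = 0.44844, P(box B | data) = 0.55156.
The predictive probability is P(red next | data) = (2/5)(0.44844) + (1/7)(0.55156) = 0.25817.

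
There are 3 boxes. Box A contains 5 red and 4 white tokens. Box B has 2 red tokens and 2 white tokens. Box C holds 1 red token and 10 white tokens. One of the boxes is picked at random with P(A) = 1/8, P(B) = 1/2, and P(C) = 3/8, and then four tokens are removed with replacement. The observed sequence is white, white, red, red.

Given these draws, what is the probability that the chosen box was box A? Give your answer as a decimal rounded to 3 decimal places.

For each hypothesis, P(data | H) works out to: P(data | box A) = (4/9)(4/9)(5/9)(5/9) = 0.060966; P(data | box B) = (2/4)(2/4)(2/4)(2/4) = 0.0625; P(data | box C) = (10/11)(10/11)(1/11)(1/11) = 0.0068301.
Weighting by the prior gives 1/8 · 0.060966 = 0.0076208, 1/2 · 0.0625 = 0.03125, 3/8 · 0.0068301 = 0.0025613; with total 0.041432.
Hence P(box A | data) = (0.0076208) / (0.041432) = 0.18393.

0.184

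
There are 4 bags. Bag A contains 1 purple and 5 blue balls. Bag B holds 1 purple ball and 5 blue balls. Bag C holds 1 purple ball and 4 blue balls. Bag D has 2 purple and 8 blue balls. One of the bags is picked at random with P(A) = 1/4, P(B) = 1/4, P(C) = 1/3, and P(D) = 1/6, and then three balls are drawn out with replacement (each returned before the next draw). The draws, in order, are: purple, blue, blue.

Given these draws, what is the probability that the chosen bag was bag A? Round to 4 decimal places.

0.2374

Under each hypothesis, the probability of the observed sequence is: P(data | bag A) = (1/6)(5/6)(5/6) = 0.11574; P(data | bag B) = (1/6)(5/6)(5/6) = 0.11574; P(data | bag C) = (1/5)(4/5)(4/5) = 0.128; P(data | bag D) = (2/10)(8/10)(8/10) = 0.128.
Multiplying each by its prior: 1/4 · 0.11574 = 0.028935, 1/4 · 0.11574 = 0.028935, 1/3 · 0.128 = 0.042667, 1/6 · 0.128 = 0.021333; summing to 0.12187.
Therefore the posterior P(bag A | data) = (0.028935) / (0.12187) = 0.23743.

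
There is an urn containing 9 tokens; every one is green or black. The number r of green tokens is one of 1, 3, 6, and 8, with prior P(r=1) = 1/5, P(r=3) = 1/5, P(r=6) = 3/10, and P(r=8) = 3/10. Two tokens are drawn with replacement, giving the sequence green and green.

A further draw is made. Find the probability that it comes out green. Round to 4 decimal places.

0.7778

Compute the likelihood of the observed sequence for each case: P(data | r = 1) = (1/9)(1/9) = 1/81; P(data | r = 3) = (3/9)(3/9) = 1/9; P(data | r = 6) = (6/9)(6/9) = 4/9; P(data | r = 8) = (8/9)(8/9) = 64/81.
Weighting by the prior gives 1/5 · 1/81 = 1/405, 1/5 · 1/9 = 1/45, 3/10 · 4/9 = 2/15, 3/10 · 64/81 = 32/135; with total 32/81.
The posterior is then P(r = 1 | data) = 1/160, P(r = 3 | data) = 9/160, P(r = 6 | data) = 27/80, P(r = 8 | data) = 3/5.
So P(green next | data) = Σ P(green next | H) P(H | data) = (1/9)(1/160) + (1/3)(9/160) + (2/3)(27/80) + (8/9)(3/5) = 7/9.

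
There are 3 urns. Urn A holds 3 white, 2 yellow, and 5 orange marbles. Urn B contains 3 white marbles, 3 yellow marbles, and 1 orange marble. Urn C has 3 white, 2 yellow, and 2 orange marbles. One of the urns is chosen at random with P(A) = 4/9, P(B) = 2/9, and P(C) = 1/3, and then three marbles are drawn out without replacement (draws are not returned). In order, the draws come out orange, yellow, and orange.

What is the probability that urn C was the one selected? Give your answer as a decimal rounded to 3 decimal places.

Under each hypothesis, the probability of the observed sequence is: P(data | urn A) = (5/10)(2/9)(4/8) = 0.055556; P(data | urn B) = (1/7)(3/6)(0/5) = 0; P(data | urn C) = (2/7)(2/6)(1/5) = 0.019048.
Weighting by the prior gives 4/9 · 0.055556 = 0.024691, 2/9 · 0 = 0, 1/3 · 0.019048 = 0.0063492; with total 0.031041.
Therefore the posterior P(urn C | data) = (0.0063492) / (0.031041) = 0.20455.

0.205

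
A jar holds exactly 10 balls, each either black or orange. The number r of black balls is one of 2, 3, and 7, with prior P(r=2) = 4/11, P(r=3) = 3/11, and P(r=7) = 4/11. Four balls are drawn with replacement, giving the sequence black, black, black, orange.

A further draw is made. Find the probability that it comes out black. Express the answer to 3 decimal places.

0.628

For each hypothesis, P(data | H) works out to: P(data | r = 2) = (2/10)(2/10)(2/10)(8/10) = 0.0064; P(data | r = 3) = (3/10)(3/10)(3/10)(7/10) = 0.0189; P(data | r = 7) = (7/10)(7/10)(7/10)(3/10) = 0.1029.
The prior-weighted likelihoods are 4/11 · 0.0064 = 0.0023273, 3/11 · 0.0189 = 0.0051545, 4/11 · 0.1029 = 0.037418; these sum to 0.0449.
Dividing through by the total gives posterior P(r = 2 | data) = 0.051832, P(r = 3 | data) = 0.1148, P(r = 7 | data) = 0.83337.
So P(black next | data) = Σ P(black next | H) P(H | data) = (1/5)(0.051832) + (3/10)(0.1148) + (7/10)(0.83337) = 0.62816.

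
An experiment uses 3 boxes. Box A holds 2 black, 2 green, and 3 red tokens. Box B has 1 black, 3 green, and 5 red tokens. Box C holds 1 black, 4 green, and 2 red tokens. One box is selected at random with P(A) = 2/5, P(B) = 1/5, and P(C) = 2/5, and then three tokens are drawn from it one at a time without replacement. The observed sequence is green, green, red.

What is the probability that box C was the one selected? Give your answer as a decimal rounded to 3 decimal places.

0.662

Compute the likelihood of the observed sequence for each case: P(data | box A) = (2/7)(1/6)(3/5) = 1/35; P(data | box B) = (3/9)(2/8)(5/7) = 5/84; P(data | box C) = (4/7)(3/6)(2/5) = 4/35.
Multiplying each by its prior: 2/5 · 1/35 = 2/175, 1/5 · 5/84 = 1/84, 2/5 · 4/35 = 8/175; summing to 29/420.
Therefore the posterior P(box C | data) = (8/175) / (29/420) = 96/145.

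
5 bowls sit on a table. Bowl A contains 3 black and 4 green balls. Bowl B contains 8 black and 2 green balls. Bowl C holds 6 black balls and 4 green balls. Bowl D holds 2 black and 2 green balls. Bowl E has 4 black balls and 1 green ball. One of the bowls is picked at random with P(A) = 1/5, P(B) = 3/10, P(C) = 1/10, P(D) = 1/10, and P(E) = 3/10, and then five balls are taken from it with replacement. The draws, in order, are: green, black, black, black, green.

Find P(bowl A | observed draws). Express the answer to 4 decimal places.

0.2141

Under each hypothesis, the probability of the observed sequence is: P(data | bowl A) = (4/7)(3/7)(3/7)(3/7)(4/7) = 0.025704; P(data | bowl B) = (2/10)(8/10)(8/10)(8/10)(2/10) = 0.02048; P(data | bowl C) = (4/10)(6/10)(6/10)(6/10)(4/10) = 0.03456; P(data | bowl D) = (2/4)(2/4)(2/4)(2/4)(2/4) = 0.03125; P(data | bowl E) = (1/5)(4/5)(4/5)(4/5)(1/5) = 0.02048.
Multiplying each by its prior: 1/5 · 0.025704 = 0.0051407, 3/10 · 0.02048 = 0.006144, 1/10 · 0.03456 = 0.003456, 1/10 · 0.03125 = 0.003125, 3/10 · 0.02048 = 0.006144; these sum to 0.02401.
Hence P(bowl A | data) = (0.0051407) / (0.02401) = 0.21411.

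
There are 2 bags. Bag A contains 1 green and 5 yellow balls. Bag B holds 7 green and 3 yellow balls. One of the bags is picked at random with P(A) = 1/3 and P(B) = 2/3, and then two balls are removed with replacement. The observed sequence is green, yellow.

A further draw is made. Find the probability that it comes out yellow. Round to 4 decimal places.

0.4325

Compute the likelihood of the observed sequence for each case: P(data | bag A) = (1/6)(5/6) = 0.13889; P(data | bag B) = (7/10)(3/10) = 0.21.
Weighting by the prior gives 1/3 · 0.13889 = 0.046296, 2/3 · 0.21 = 0.14; these sum to 0.1863.
Normalising, the posterior is P(bag A | data) = 0.24851, P(bag B | data) = 0.75149.
Averaging over the posterior, P(yellow next | data) = (5/6)(0.24851) + (3/10)(0.75149) = 0.43254.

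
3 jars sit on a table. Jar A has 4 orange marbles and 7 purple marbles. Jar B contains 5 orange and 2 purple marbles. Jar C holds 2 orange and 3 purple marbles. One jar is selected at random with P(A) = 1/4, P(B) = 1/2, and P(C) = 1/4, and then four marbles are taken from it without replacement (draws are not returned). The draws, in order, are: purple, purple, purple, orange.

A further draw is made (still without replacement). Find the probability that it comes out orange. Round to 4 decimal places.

Compute the likelihood of the observed sequence for each case: P(data | jar A) = (7/11)(6/10)(5/9)(4/8) = 7/66; P(data | jar B) = (2/7)(1/6)(0/5) = 0; P(data | jar C) = (3/5)(2/4)(1/3)(2/2) = 1/10.
The prior-weighted likelihoods are 1/4 · 7/66 = 7/264, 1/2 · 0 = 0, 1/4 · 1/10 = 1/40; with total 17/330.
The posterior is then P(jar A | data) = 35/68, P(jar B | data) = 0, P(jar C | data) = 33/68.
So P(orange next | data) = Σ P(orange next | H) P(H | data) = (3/7)(35/68) + (1)(33/68) = 12/17.

0.7059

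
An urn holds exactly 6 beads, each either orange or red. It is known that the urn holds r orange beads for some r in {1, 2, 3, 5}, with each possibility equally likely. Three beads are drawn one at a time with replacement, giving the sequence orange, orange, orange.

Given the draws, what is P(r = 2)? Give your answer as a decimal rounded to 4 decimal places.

Under each hypothesis, the probability of the observed sequence is: P(data | r = 1) = (1/6)(1/6)(1/6) = 1/216; P(data | r = 2) = (2/6)(2/6)(2/6) = 1/27; P(data | r = 3) = (3/6)(3/6)(3/6) = 1/8; P(data | r = 5) = (5/6)(5/6)(5/6) = 125/216.
Weighting by the prior gives 1/4 · 1/216 = 1/864, 1/4 · 1/27 = 1/108, 1/4 · 1/8 = 1/32, 1/4 · 125/216 = 125/864; summing to 161/864.
Therefore the posterior P(r = 2 | data) = (1/108) / (161/864) = 8/161.

0.0497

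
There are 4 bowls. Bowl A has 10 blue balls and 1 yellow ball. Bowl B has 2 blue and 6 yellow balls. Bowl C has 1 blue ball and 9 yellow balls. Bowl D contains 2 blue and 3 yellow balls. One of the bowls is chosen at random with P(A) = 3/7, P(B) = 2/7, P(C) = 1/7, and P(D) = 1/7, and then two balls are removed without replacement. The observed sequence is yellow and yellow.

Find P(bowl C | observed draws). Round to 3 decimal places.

The likelihood of the observed sequence under each hypothesis: P(data | bowl A) = (1/11)(0/10) = 0; P(data | bowl B) = (6/8)(5/7) = 15/28; P(data | bowl C) = (9/10)(8/9) = 4/5; P(data | bowl D) = (3/5)(2/4) = 3/10.
The prior-weighted likelihoods are 3/7 · 0 = 0, 2/7 · 15/28 = 15/98, 1/7 · 4/5 = 4/35, 1/7 · 3/10 = 3/70; summing to 76/245.
Therefore the posterior P(bowl C | data) = (4/35) / (76/245) = 7/19.

0.368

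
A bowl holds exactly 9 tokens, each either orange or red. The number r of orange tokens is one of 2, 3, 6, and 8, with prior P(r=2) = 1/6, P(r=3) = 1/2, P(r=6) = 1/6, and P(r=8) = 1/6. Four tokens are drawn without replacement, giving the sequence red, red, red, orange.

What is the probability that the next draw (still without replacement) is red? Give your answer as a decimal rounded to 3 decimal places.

Compute the likelihood of the observed sequence for each case: P(data | r = 2) = (7/9)(6/8)(5/7)(2/6) = 5/36; P(data | r = 3) = (6/9)(5/8)(4/7)(3/6) = 5/42; P(data | r = 6) = (3/9)(2/8)(1/7)(6/6) = 1/84; P(data | r = 8) = (1/9)(0/8) = 0.
The prior-weighted likelihoods are 1/6 · 5/36 = 5/216, 1/2 · 5/42 = 5/84, 1/6 · 1/84 = 1/504, 1/6 · 0 = 0; with total 16/189.
Normalising, the posterior is P(r = 2 | data) = 35/128, P(r = 3 | data) = 45/64, P(r = 6 | data) = 3/128, P(r = 8 | data) = 0.
So P(red next | data) = Σ P(red next | H) P(H | data) = (4/5)(35/128) + (3/5)(45/64) + (0)(3/128) = 41/64.

0.641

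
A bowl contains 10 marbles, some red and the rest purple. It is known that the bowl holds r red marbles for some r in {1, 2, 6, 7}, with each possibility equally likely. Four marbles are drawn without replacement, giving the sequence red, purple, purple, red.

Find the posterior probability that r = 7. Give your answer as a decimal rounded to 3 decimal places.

0.348

For each hypothesis, P(data | H) works out to: P(data | r = 1) = (1/10)(9/9)(8/8)(0/7) = 0; P(data | r = 2) = (2/10)(8/9)(7/8)(1/7) = 0.022222; P(data | r = 6) = (6/10)(4/9)(3/8)(5/7) = 0.071429; P(data | r = 7) = (7/10)(3/9)(2/8)(6/7) = 0.05.
The prior-weighted likelihoods are 1/4 · 0 = 0, 1/4 · 0.022222 = 0.0055556, 1/4 · 0.071429 = 0.017857, 1/4 · 0.05 = 0.0125; these sum to 0.035913.
So P(r = 7 | data) = (0.0125) / (0.035913) = 0.34807.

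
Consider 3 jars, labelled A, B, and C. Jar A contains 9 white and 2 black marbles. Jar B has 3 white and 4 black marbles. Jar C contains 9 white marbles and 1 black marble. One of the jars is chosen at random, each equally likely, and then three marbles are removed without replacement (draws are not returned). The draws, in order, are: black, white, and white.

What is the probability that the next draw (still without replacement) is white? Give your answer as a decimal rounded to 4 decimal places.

0.7112

Compute the likelihood of the observed sequence for each case: P(data | jar A) = (2/11)(9/10)(8/9) = 0.14545; P(data | jar B) = (4/7)(3/6)(2/5) = 0.11429; P(data | jar C) = (1/10)(9/9)(8/8) = 0.1.
The prior-weighted likelihoods are 1/3 · 0.14545 = 0.048485, 1/3 · 0.11429 = 0.038095, 1/3 · 0.1 = 0.033333; summing to 0.11991.
The posterior is then P(jar A | data) = 0.40433, P(jar B | data) = 0.31769, P(jar C | data) = 0.27798.
Averaging over the posterior, P(white next | data) = (7/8)(0.40433) + (1/4)(0.31769) + (1)(0.27798) = 0.71119.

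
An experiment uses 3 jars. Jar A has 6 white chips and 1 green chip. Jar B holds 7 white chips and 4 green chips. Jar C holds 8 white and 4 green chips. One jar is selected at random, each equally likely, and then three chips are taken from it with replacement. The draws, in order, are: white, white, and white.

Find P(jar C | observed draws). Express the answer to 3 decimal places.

Compute the likelihood of the observed sequence for each case: P(data | jar A) = (6/7)(6/7)(6/7) = 0.62974; P(data | jar B) = (7/11)(7/11)(7/11) = 0.2577; P(data | jar C) = (8/12)(8/12)(8/12) = 0.2963.
Weighting by the prior gives 1/3 · 0.62974 = 0.20991, 1/3 · 0.2577 = 0.0859, 1/3 · 0.2963 = 0.098765; these sum to 0.39458.
By Bayes' rule, P(jar C | data) = (0.098765) / (0.39458) = 0.25031.

0.250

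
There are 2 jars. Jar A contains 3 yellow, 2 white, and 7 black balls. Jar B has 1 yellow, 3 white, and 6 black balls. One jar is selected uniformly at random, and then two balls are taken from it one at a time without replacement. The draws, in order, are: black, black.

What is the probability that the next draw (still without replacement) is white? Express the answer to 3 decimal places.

For each hypothesis, P(data | H) works out to: P(data | jar A) = (7/12)(6/11) = 7/22; P(data | jar B) = (6/10)(5/9) = 1/3.
Multiplying each by its prior: 1/2 · 7/22 = 7/44, 1/2 · 1/3 = 1/6; these sum to 43/132.
Normalising, the posterior is P(jar A | data) = 21/43, P(jar B | data) = 22/43.
So P(white next | data) = Σ P(white next | H) P(H | data) = (1/5)(21/43) + (3/8)(22/43) = 249/860.

0.290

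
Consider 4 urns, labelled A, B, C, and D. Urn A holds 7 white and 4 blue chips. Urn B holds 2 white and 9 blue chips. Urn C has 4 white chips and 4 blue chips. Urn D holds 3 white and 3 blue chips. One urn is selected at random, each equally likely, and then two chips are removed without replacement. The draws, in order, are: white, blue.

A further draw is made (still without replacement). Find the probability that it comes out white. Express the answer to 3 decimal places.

0.479

The likelihood of the observed sequence under each hypothesis: P(data | urn A) = (7/11)(4/10) = 0.25455; P(data | urn B) = (2/11)(9/10) = 0.16364; P(data | urn C) = (4/8)(4/7) = 0.28571; P(data | urn D) = (3/6)(3/5) = 0.3.
The prior-weighted likelihoods are 1/4 · 0.25455 = 0.063636, 1/4 · 0.16364 = 0.040909, 1/4 · 0.28571 = 0.071429, 1/4 · 0.3 = 0.075; with total 0.25097.
Dividing through by the total gives posterior P(urn A | data) = 0.25356, P(urn B | data) = 0.163, P(urn C | data) = 0.28461, P(urn D | data) = 0.29884.
So P(white next | data) = Σ P(white next | H) P(H | data) = (2/3)(0.25356) + (1/9)(0.163) + (1/2)(0.28461) + (1/2)(0.29884) = 0.47887.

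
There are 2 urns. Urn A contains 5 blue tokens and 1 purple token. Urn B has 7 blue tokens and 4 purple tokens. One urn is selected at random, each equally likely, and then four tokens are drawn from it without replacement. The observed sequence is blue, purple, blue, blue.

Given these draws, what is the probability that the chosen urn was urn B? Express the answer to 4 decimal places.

0.3889

For each hypothesis, P(data | H) works out to: P(data | urn A) = (5/6)(1/5)(4/4)(3/3) = 1/6; P(data | urn B) = (7/11)(4/10)(6/9)(5/8) = 7/66.
The prior-weighted likelihoods are 1/2 · 1/6 = 1/12, 1/2 · 7/66 = 7/132; with total 3/22.
By Bayes' rule, P(urn B | data) = (7/132) / (3/22) = 7/18.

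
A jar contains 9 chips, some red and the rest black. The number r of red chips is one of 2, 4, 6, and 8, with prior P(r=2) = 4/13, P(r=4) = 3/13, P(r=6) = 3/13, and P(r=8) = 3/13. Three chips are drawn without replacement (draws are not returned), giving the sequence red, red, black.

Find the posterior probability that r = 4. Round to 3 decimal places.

For each hypothesis, P(data | H) works out to: P(data | r = 2) = (2/9)(1/8)(7/7) = 0.027778; P(data | r = 4) = (4/9)(3/8)(5/7) = 0.11905; P(data | r = 6) = (6/9)(5/8)(3/7) = 0.17857; P(data | r = 8) = (8/9)(7/8)(1/7) = 0.11111.
Weighting by the prior gives 4/13 · 0.027778 = 0.008547, 3/13 · 0.11905 = 0.027473, 3/13 · 0.17857 = 0.041209, 3/13 · 0.11111 = 0.025641; summing to 0.10287.
Hence P(r = 4 | data) = (0.027473) / (0.10287) = 0.26706.

0.267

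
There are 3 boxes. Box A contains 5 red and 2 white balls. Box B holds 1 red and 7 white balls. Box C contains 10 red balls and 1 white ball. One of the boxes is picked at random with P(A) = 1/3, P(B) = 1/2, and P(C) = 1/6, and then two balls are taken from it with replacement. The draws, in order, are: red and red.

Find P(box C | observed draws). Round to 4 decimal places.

The likelihood of the observed sequence under each hypothesis: P(data | box A) = (5/7)(5/7) = 0.5102; P(data | box B) = (1/8)(1/8) = 0.015625; P(data | box C) = (10/11)(10/11) = 0.82645.
The prior-weighted likelihoods are 1/3 · 0.5102 = 0.17007, 1/2 · 0.015625 = 0.0078125, 1/6 · 0.82645 = 0.13774; summing to 0.31562.
Hence P(box C | data) = (0.13774) / (0.31562) = 0.43641.

0.4364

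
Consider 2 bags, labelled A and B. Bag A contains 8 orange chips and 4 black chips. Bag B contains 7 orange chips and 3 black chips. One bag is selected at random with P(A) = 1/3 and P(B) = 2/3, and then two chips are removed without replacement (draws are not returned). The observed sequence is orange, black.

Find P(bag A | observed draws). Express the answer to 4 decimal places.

Compute the likelihood of the observed sequence for each case: P(data | bag A) = (8/12)(4/11) = 8/33; P(data | bag B) = (7/10)(3/9) = 7/30.
Multiplying each by its prior: 1/3 · 8/33 = 8/99, 2/3 · 7/30 = 7/45; summing to 13/55.
Hence P(bag A | data) = (8/99) / (13/55) = 40/117.

0.3419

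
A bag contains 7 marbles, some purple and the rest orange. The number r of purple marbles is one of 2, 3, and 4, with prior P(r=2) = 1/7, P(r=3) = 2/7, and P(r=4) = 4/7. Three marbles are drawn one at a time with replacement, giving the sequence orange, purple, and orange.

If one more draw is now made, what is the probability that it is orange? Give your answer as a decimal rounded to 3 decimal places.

Compute the likelihood of the observed sequence for each case: P(data | r = 2) = (5/7)(2/7)(5/7) = 0.14577; P(data | r = 3) = (4/7)(3/7)(4/7) = 0.13994; P(data | r = 4) = (3/7)(4/7)(3/7) = 0.10496.
Multiplying each by its prior: 1/7 · 0.14577 = 0.020825, 2/7 · 0.13994 = 0.039983, 4/7 · 0.10496 = 0.059975; summing to 0.12078.
The posterior is then P(r = 2 | data) = 0.17241, P(r = 3 | data) = 0.33103, P(r = 4 | data) = 0.49655.
So P(orange next | data) = Σ P(orange next | H) P(H | data) = (5/7)(0.17241) + (4/7)(0.33103) + (3/7)(0.49655) = 0.52512.

0.525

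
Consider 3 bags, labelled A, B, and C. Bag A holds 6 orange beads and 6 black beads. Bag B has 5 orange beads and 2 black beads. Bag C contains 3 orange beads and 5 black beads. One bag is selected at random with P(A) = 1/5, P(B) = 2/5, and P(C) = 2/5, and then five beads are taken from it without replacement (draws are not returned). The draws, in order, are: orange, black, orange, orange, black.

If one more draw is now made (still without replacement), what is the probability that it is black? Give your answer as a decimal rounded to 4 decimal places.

0.3397

Under each hypothesis, the probability of the observed sequence is: P(data | bag A) = (6/12)(6/11)(5/10)(4/9)(5/8) = 5/132; P(data | bag B) = (5/7)(2/6)(4/5)(3/4)(1/3) = 1/21; P(data | bag C) = (3/8)(5/7)(2/6)(1/5)(4/4) = 1/56.
The prior-weighted likelihoods are 1/5 · 5/132 = 1/132, 2/5 · 1/21 = 2/105, 2/5 · 1/56 = 1/140; summing to 13/385.
Normalising, the posterior is P(bag A | data) = 35/156, P(bag B | data) = 22/39, P(bag C | data) = 11/52.
Averaging over the posterior, P(black next | data) = (4/7)(35/156) + (0)(22/39) + (1)(11/52) = 53/156.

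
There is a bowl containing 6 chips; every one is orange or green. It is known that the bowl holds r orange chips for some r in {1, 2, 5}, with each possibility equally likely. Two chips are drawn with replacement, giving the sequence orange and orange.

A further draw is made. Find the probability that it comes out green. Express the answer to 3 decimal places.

The likelihood of the observed sequence under each hypothesis: P(data | r = 1) = (1/6)(1/6) = 1/36; P(data | r = 2) = (2/6)(2/6) = 1/9; P(data | r = 5) = (5/6)(5/6) = 25/36.
The prior-weighted likelihoods are 1/3 · 1/36 = 1/108, 1/3 · 1/9 = 1/27, 1/3 · 25/36 = 25/108; these sum to 5/18.
The posterior is then P(r = 1 | data) = 1/30, P(r = 2 | data) = 2/15, P(r = 5 | data) = 5/6.
The predictive probability is P(green next | data) = (5/6)(1/30) + (2/3)(2/15) + (1/6)(5/6) = 23/90.

0.256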